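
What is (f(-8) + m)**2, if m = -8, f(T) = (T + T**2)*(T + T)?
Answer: 817216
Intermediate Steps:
f(T) = 2*T*(T + T**2) (f(T) = (T + T**2)*(2*T) = 2*T*(T + T**2))
(f(-8) + m)**2 = (2*(-8)**2*(1 - 8) - 8)**2 = (2*64*(-7) - 8)**2 = (-896 - 8)**2 = (-904)**2 = 817216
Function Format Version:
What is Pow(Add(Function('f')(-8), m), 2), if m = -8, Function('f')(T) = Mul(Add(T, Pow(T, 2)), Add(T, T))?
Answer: 817216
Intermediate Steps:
Function('f')(T) = Mul(2, T, Add(T, Pow(T, 2))) (Function('f')(T) = Mul(Add(T, Pow(T, 2)), Mul(2, T)) = Mul(2, T, Add(T, Pow(T, 2))))
Pow(Add(Function('f')(-8), m), 2) = Pow(Add(Mul(2, Pow(-8, 2), Add(1, -8)), -8), 2) = Pow(Add(Mul(2, 64, -7), -8), 2) = Pow(Add(-896, -8), 2) = Pow(-904, 2) = 817216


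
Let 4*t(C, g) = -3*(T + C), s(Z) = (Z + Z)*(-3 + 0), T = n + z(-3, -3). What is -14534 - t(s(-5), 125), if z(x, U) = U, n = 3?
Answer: -29023/2 ≈ -14512.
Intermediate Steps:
T = 0 (T = 3 - 3 = 0)
s(Z) = -6*Z (s(Z) = (2*Z)*(-3) = -6*Z)
t(C, g) = -3*C/4 (t(C, g) = (-3*(0 + C))/4 = (-3*C)/4 = -3*C/4)
-14534 - t(s(-5), 125) = -14534 - (-3)*(-6*(-5))/4 = -14534 - (-3)*30/4 = -14534 - 1*(-45/2) = -14534 + 45/2 = -29023/2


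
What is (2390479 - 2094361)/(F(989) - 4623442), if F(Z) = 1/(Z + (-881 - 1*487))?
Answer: -112228722/1752284519 ≈ -0.064047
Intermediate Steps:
F(Z) = 1/(-1368 + Z) (F(Z) = 1/(Z + (-881 - 487)) = 1/(Z - 1368) = 1/(-1368 + Z))
(2390479 - 2094361)/(F(989) - 4623442) = (2390479 - 2094361)/(1/(-1368 + 989) - 4623442) = 296118/(1/(-379) - 4623442) = 296118/(-1/379 - 4623442) = 296118/(-1752284519/379) = 296118*(-379/1752284519) = -112228722/1752284519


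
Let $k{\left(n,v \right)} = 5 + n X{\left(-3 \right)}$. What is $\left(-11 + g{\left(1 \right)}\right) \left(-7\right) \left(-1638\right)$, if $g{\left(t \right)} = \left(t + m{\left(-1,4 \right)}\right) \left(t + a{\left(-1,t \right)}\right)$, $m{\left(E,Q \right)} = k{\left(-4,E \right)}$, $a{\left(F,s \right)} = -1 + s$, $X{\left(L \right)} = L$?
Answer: $80262$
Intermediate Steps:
$k{\left(n,v \right)} = 5 - 3 n$ ($k{\left(n,v \right)} = 5 + n \left(-3\right) = 5 - 3 n$)
$m{\left(E,Q \right)} = 17$ ($m{\left(E,Q \right)} = 5 - -12 = 5 + 12 = 17$)
$g{\left(t \right)} = \left(-1 + 2 t\right) \left(17 + t\right)$ ($g{\left(t \right)} = \left(t + 17\right) \left(t + \left(-1 + t\right)\right) = \left(17 + t\right) \left(-1 + 2 t\right) = \left(-1 + 2 t\right) \left(17 + t\right)$)
$\left(-11 + g{\left(1 \right)}\right) \left(-7\right) \left(-1638\right) = \left(-11 + \left(-17 + 2 \cdot 1^{2} + 33 \cdot 1\right)\right) \left(-7\right) \left(-1638\right) = \left(-11 + \left(-17 + 2 \cdot 1 + 33\right)\right) \left(-7\right) \left(-1638\right) = \left(-11 + \left(-17 + 2 + 33\right)\right) \left(-7\right) \left(-1638\right) = \left(-11 + 18\right) \left(-7\right) \left(-1638\right) = 7 \left(-7\right) \left(-1638\right) = \left(-49\right) \left(-1638\right) = 80262$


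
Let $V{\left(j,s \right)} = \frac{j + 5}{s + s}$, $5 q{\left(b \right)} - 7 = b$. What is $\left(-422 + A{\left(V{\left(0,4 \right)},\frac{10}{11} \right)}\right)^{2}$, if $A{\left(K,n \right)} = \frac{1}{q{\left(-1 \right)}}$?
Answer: $\frac{6385729}{36} \approx 1.7738 \cdot 10^{5}$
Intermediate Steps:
$q{\left(b \right)} = \frac{7}{5} + \frac{b}{5}$
$V{\left(j,s \right)} = \frac{5 + j}{2 s}$
$A{\left(K,n \right)} = \frac{5}{6}$ ($A{\left(K,n \right)} = \frac{1}{\frac{7}{5} + \frac{1}{5} \left(-1\right)} = \frac{1}{\frac{7}{5} - \frac{1}{5}} = \frac{1}{\frac{6}{5}} = \frac{5}{6}$)
$\left(-422 + A{\left(V{\left(0,4 \right)},\frac{10}{11} \right)}\right)^{2} = \left(-422 + \frac{5}{6}\right)^{2} = \left(- \frac{2527}{6}\right)^{2} = \frac{6385729}{36}$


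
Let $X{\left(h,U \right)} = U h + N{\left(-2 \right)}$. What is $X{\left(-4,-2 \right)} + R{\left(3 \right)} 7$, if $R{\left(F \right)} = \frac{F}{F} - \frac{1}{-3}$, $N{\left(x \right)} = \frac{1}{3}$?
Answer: $\frac{53}{3} \approx 17.667$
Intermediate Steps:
$N{\left(x \right)} = \frac{1}{3}$
$R{\left(F \right)} = \frac{4}{3}$ ($R{\left(F \right)} = 1 - - \frac{1}{3} = 1 + \frac{1}{3} = \frac{4}{3}$)
$X{\left(h,U \right)} = \frac{1}{3} + U h$ ($X{\left(h,U \right)} = U h + \frac{1}{3} = \frac{1}{3} + U h$)
$X{\left(-4,-2 \right)} + R{\left(3 \right)} 7 = \left(\frac{1}{3} - -8\right) + \frac{4}{3} \cdot 7 = \left(\frac{1}{3} + 8\right) + \frac{28}{3} = \frac{25}{3} + \frac{28}{3} = \frac{53}{3}$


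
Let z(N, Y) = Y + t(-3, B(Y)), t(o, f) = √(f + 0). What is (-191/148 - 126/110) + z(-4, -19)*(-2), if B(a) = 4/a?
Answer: 289491/8140 - 4*I*√19/19 ≈ 35.564 - 0.91766*I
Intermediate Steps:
t(o, f) = √f
z(N, Y) = Y + 2*√(1/Y) (z(N, Y) = Y + √(4/Y) = Y + 2*√(1/Y))
(-191/148 - 126/110) + z(-4, -19)*(-2) = (-191/148 - 126/110) + (-19 + 2*√(1/(-19)))*(-2) = (-191*1/148 - 126*1/110) + (-19 + 2*√(-1/19))*(-2) = (-191/148 - 63/55) + (-19 + 2*(I*√19/19))*(-2) = -19829/8140 + (-19 + 2*I*√19/19)*(-2) = -19829/8140 + (38 - 4*I*√19/19) = 289491/8140 - 4*I*√19/19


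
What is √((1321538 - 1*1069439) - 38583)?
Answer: 18*√659 ≈ 462.08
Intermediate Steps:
√((1321538 - 1*1069439) - 38583) = √((1321538 - 1069439) - 38583) = √(252099 - 38583) = √213516 = 18*√659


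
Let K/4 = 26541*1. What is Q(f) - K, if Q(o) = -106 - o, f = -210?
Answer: -106060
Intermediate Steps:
K = 106164 (K = 4*(26541*1) = 4*26541 = 106164)
Q(f) - K = (-106 - 1*(-210)) - 1*106164 = (-106 + 210) - 106164 = 104 - 106164 = -106060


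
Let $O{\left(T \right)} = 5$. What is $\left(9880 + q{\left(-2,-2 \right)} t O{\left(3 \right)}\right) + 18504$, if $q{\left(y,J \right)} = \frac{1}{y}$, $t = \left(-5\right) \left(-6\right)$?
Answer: $28309$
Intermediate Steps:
$t = 30$
$\left(9880 + q{\left(-2,-2 \right)} t O{\left(3 \right)}\right) + 18504 = \left(9880 + \frac{1}{-2} \cdot 30 \cdot 5\right) + 18504 = \left(9880 + \left(- \frac{1}{2}\right) 30 \cdot 5\right) + 18504 = \left(9880 - 75\right) + 18504 = 9805 + 18504 = 28309$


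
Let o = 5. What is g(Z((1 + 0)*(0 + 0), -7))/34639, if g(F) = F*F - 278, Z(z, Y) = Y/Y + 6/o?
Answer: -6829/865975 ≈ -0.0078859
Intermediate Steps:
Z(z, Y) = 11/5 (Z(z, Y) = Y/Y + 6/5 = 1 + 6*(1/5) = 1 + 6/5 = 11/5)
g(F) = -278 + F**2 (g(F) = F**2 - 278 = -278 + F**2)
g(Z((1 + 0)*(0 + 0), -7))/34639 = (-278 + (11/5)**2)/34639 = (-278 + 121/25)*(1/34639) = -6829/25*1/34639 = -6829/865975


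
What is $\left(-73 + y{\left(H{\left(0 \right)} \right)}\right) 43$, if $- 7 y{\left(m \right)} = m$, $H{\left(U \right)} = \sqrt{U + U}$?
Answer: $-3139$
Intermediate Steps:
$H{\left(U \right)} = \sqrt{2} \sqrt{U}$ ($H{\left(U \right)} = \sqrt{2 U} = \sqrt{2} \sqrt{U}$)
$y{\left(m \right)} = - \frac{m}{7}$
$\left(-73 + y{\left(H{\left(0 \right)} \right)}\right) 43 = \left(-73 - \frac{\sqrt{2} \sqrt{0}}{7}\right) 43 = \left(-73 - \frac{\sqrt{2} \cdot 0}{7}\right) 43 = \left(-73 - 0\right) 43 = \left(-73 + 0\right) 43 = \left(-73\right) 43 = -3139$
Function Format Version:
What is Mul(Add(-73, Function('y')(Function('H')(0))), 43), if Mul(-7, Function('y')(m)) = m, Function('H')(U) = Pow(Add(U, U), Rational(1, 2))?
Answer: -3139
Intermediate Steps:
Function('H')(U) = Mul(Pow(2, Rational(1, 2)), Pow(U, Rational(1, 2))) (Function('H')(U) = Pow(Mul(2, U), Rational(1, 2)) = Mul(Pow(2, Rational(1, 2)), Pow(U, Rational(1, 2))))
Function('y')(m) = Mul(Rational(-1, 7), m)
Mul(Add(-73, Function('y')(Function('H')(0))), 43) = Mul(Add(-73, Mul(Rational(-1, 7), Mul(Pow(2, Rational(1, 2)), Pow(0, Rational(1, 2))))), 43) = Mul(Add(-73, Mul(Rational(-1, 7), Mul(Pow(2, Rational(1, 2)), 0))), 43) = Mul(Add(-73, Mul(Rational(-1, 7), 0)), 43) = Mul(Add(-73, 0), 43) = Mul(-73, 43) = -3139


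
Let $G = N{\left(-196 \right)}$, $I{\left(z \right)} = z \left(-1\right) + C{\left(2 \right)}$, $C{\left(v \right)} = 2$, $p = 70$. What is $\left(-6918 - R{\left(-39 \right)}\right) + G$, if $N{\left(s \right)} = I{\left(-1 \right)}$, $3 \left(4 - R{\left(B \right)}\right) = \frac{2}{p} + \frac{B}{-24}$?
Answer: $- \frac{5811497}{840} \approx -6918.4$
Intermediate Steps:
$R{\left(B \right)} = \frac{419}{105} + \frac{B}{72}$ ($R{\left(B \right)} = 4 - \frac{\frac{2}{70} + \frac{B}{-24}}{3} = 4 - \frac{2 \cdot \frac{1}{70} + B \left(- \frac{1}{24}\right)}{3} = 4 - \frac{\frac{1}{35} - \frac{B}{24}}{3} = 4 + \left(- \frac{1}{105} + \frac{B}{72}\right) = \frac{419}{105} + \frac{B}{72}$)
$I{\left(z \right)} = 2 - z$ ($I{\left(z \right)} = z \left(-1\right) + 2 = - z + 2 = 2 - z$)
$N{\left(s \right)} = 3$ ($N{\left(s \right)} = 2 - -1 = 2 + 1 = 3$)
$G = 3$
$\left(-6918 - R{\left(-39 \right)}\right) + G = \left(-6918 - \left(\frac{419}{105} + \frac{1}{72} \left(-39\right)\right)\right) + 3 = \left(-6918 - \left(\frac{419}{105} - \frac{13}{24}\right)\right) + 3 = \left(-6918 - \frac{2897}{840}\right) + 3 = - \frac{5814017}{840} + 3 = - \frac{5811497}{840}$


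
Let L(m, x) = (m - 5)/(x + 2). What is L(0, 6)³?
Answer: -125/512 ≈ -0.24414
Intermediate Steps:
L(m, x) = (-5 + m)/(2 + x)
L(0, 6)³ = ((-5 + 0)/(2 + 6))³ = (-5/8)³ = -125/512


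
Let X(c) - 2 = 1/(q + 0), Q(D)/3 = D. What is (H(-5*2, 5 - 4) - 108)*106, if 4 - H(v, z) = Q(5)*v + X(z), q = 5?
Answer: 23214/5 ≈ 4642.8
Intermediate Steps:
Q(D) = 3*D
X(c) = 11/5 (X(c) = 2 + 1/(5 + 0) = 2 + 1/5 = 2 + ⅕ = 11/5)
H(v, z) = 9/5 - 15*v (H(v, z) = 4 - ((3*5)*v + 11/5) = 4 - (15*v + 11/5) = 4 - (11/5 + 15*v) = 4 + (-11/5 - 15*v) = 9/5 - 15*v)
(H(-5*2, 5 - 4) - 108)*106 = ((9/5 - (-75)*2) - 108)*106 = ((9/5 - 15*(-10)) - 108)*106 = ((9/5 + 150) - 108)*106 = (759/5 - 108)*106 = (219/5)*106 = 23214/5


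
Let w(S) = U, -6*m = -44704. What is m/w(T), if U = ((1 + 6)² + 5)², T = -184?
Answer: 5588/2187 ≈ 2.5551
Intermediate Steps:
m = 22352/3 (m = -⅙*(-44704) = 22352/3 ≈ 7450.7)
U = 2916 (U = (7² + 5)² = (49 + 5)² = 54² = 2916)
w(S) = 2916
m/w(T) = (22352/3)/2916 = (22352/3)*(1/2916) = 5588/2187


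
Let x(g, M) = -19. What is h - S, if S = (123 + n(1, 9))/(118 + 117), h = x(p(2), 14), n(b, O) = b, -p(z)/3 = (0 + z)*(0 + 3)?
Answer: -4589/235 ≈ -19.528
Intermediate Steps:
p(z) = -9*z (p(z) = -3*(0 + z)*(0 + 3) = -3*z*3 = -9*z)
h = -19
S = 124/235 (S = (123 + 1)/(118 + 117) = 124/235 ≈ 0.52766)
h - S = -19 - 1*124/235 = -19 - 124/235 = -4589/235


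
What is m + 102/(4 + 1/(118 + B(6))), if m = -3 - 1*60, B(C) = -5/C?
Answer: -52914/1409 ≈ -37.554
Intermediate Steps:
m = -63 (m = -3 - 60 = -63)
m + 102/(4 + 1/(118 + B(6))) = -63 + 102/(4 + 1/(118 - 5/6)) = -63 + 102/(4 + 1/(118 - 5*⅙)) = -63 + 102/(4 + 1/(118 - ⅚)) = -63 + 102/(4 + 1/(703/6)) = -63 + 102/(4 + 6/703) = -63 + 102/(2818/703) = -63 + 102*(703/2818) = -63 + 35853/1409 = -52914/1409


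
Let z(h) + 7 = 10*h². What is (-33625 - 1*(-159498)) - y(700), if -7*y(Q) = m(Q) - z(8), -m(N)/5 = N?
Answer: 876978/7 ≈ 1.2528e+5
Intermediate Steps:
m(N) = -5*N
z(h) = -7 + 10*h²
y(Q) = 633/7 + 5*Q/7 (y(Q) = -(-5*Q - (-7 + 10*8²))/7 = -(-5*Q - (-7 + 10*64))/7 = -(-5*Q - (-7 + 640))/7 = -(-5*Q - 1*633)/7 = -(-5*Q - 633)/7 = -(-633 - 5*Q)/7 = 633/7 + 5*Q/7)
(-33625 - 1*(-159498)) - y(700) = (-33625 - 1*(-159498)) - (633/7 + (5/7)*700) = (-33625 + 159498) - (633/7 + 500) = 125873 - 1*4133/7 = 125873 - 4133/7 = 876978/7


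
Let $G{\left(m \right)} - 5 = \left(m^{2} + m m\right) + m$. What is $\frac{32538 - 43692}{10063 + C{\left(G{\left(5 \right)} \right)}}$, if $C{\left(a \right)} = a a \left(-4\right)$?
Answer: $\frac{11154}{4337} \approx 2.5718$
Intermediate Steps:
$G{\left(m \right)} = 5 + m + 2 m^{2}$ ($G{\left(m \right)} = 5 + \left(\left(m^{2} + m m\right) + m\right) = 5 + \left(\left(m^{2} + m^{2}\right) + m\right) = 5 + \left(2 m^{2} + m\right) = 5 + \left(m + 2 m^{2}\right) = 5 + m + 2 m^{2}$)
$C{\left(a \right)} = - 4 a^{2}$ ($C{\left(a \right)} = a^{2} \left(-4\right) = - 4 a^{2}$)
$\frac{32538 - 43692}{10063 + C{\left(G{\left(5 \right)} \right)}} = \frac{32538 - 43692}{10063 - 4 \left(5 + 5 + 2 \cdot 5^{2}\right)^{2}} = - \frac{11154}{10063 - 4 \left(5 + 5 + 2 \cdot 25\right)^{2}} = - \frac{11154}{10063 - 4 \left(5 + 5 + 50\right)^{2}} = - \frac{11154}{10063 - 4 \cdot 60^{2}} = - \frac{11154}{10063 - 14400} = - \frac{11154}{-4337} = \left(-11154\right) \left(- \frac{1}{4337}\right) = \frac{11154}{4337}$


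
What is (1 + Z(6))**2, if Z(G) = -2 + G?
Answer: 25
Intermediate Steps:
(1 + Z(6))**2 = (1 + (-2 + 6))**2 = (1 + 4)**2 = 5**2 = 25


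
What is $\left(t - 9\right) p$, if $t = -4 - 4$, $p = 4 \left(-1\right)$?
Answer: $68$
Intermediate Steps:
$p = -4$
$t = -8$ ($t = -4 - 4 = -8$)
$\left(t - 9\right) p = \left(-8 - 9\right) \left(-4\right) = \left(-17\right) \left(-4\right) = 68$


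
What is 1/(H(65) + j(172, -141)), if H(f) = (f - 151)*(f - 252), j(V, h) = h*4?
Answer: 1/15518 ≈ 6.4441e-5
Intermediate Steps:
j(V, h) = 4*h
H(f) = (-252 + f)*(-151 + f) (H(f) = (-151 + f)*(-252 + f) = (-252 + f)*(-151 + f))
1/(H(65) + j(172, -141)) = 1/((38052 + 65² - 403*65) + 4*(-141)) = 1/((38052 + 4225 - 26195) - 564) = 1/(16082 - 564) = 1/15518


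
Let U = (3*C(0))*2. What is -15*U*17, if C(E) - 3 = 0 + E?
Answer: -4590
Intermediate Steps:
C(E) = 3 + E (C(E) = 3 + (0 + E) = 3 + E)
U = 18 (U = (3*(3 + 0))*2 = (3*3)*2 = 9*2 = 18)
-15*U*17 = -15*18*17 = -270*17 = -4590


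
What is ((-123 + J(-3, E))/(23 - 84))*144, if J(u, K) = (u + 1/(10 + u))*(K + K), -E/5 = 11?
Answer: -192816/427 ≈ -451.56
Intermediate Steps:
E = -55 (E = -5*11 = -55)
J(u, K) = 2*K*(u + 1/(10 + u)) (J(u, K) = (u + 1/(10 + u))*(2*K) = 2*K*(u + 1/(10 + u)))
((-123 + J(-3, E))/(23 - 84))*144 = ((-123 + 2*(-55)*(1 + (-3)**2 + 10*(-3))/(10 - 3))/(23 - 84))*144 = ((-123 + 2*(-55)*(1 + 9 - 30)/7)/(-61))*144 = ((-123 + 2*(-55)*(1/7)*(-20))*(-1/61))*144 = ((-123 + 2200/7)*(-1/61))*144 = ((1339/7)*(-1/61))*144 = -1339/427*144 = -192816/427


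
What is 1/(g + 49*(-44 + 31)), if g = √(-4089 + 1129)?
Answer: -637/408729 - 4*I*√185/408729 ≈ -0.0015585 - 0.00013311*I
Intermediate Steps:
g = 4*I*√185 (g = √(-2960) = 4*I*√185 ≈ 54.406*I)
1/(g + 49*(-44 + 31)) = 1/(4*I*√185 + 49*(-44 + 31)) = 1/(4*I*√185 + 49*(-13)) = 1/(4*I*√185 - 637) = 1/(-637 + 4*I*√185)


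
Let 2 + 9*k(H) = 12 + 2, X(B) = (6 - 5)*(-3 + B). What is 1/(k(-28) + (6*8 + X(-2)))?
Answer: 3/133 ≈ 0.022556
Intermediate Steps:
X(B) = -3 + B (X(B) = 1*(-3 + B) = -3 + B)
k(H) = 4/3 (k(H) = -2/9 + (12 + 2)/9 = -2/9 + (1/9)*14 = -2/9 + 14/9 = 4/3)
1/(k(-28) + (6*8 + X(-2))) = 1/(4/3 + (6*8 + (-3 - 2))) = 1/(4/3 + (48 - 5)) = 1/(4/3 + 43) = 1/(133/3) = 3/133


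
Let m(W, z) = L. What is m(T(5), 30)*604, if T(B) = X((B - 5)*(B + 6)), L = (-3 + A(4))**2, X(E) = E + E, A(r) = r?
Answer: 604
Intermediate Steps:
X(E) = 2*E
L = 1 (L = (-3 + 4)**2 = 1**2 = 1)
T(B) = 2*(-5 + B)*(6 + B) (T(B) = 2*((B - 5)*(B + 6)) = 2*((-5 + B)*(6 + B)) = 2*(-5 + B)*(6 + B))
m(W, z) = 1
m(T(5), 30)*604 = 1*604 = 604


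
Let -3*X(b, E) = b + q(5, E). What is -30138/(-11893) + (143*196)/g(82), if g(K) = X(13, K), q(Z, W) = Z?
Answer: -166578088/35679 ≈ -4668.8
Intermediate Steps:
X(b, E) = -5/3 - b/3 (X(b, E) = -(b + 5)/3 = -(5 + b)/3 = -5/3 - b/3)
g(K) = -6 (g(K) = -5/3 - 1/3*13 = -5/3 - 13/3 = -6)
-30138/(-11893) + (143*196)/g(82) = -30138/(-11893) + (143*196)/(-6) = -30138*(-1/11893) + 28028*(-1/6) = 30138/11893 - 14014/3 = -166578088/35679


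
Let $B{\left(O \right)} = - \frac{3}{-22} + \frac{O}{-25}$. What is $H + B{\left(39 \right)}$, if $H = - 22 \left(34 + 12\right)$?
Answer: $- \frac{557383}{550} \approx -1013.4$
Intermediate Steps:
$B{\left(O \right)} = \frac{3}{22} - \frac{O}{25}$ ($B{\left(O \right)} = \left(-3\right) \left(- \frac{1}{22}\right) + O \left(- \frac{1}{25}\right) = \frac{3}{22} - \frac{O}{25}$)
$H = -1012$ ($H = \left(-22\right) 46 = -1012$)
$H + B{\left(39 \right)} = -1012 + \left(\frac{3}{22} - \frac{39}{25}\right) = -1012 - \frac{783}{550} = - \frac{557383}{550}$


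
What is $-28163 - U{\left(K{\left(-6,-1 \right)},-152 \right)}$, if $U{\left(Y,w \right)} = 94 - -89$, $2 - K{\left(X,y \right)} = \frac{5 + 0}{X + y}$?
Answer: $-28346$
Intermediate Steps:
$K{\left(X,y \right)} = 2 - \frac{5}{X + y}$ ($K{\left(X,y \right)} = 2 - \frac{5 + 0}{X + y} = 2 - \frac{5}{X + y}$)
$U{\left(Y,w \right)} = 183$ ($U{\left(Y,w \right)} = 94 + 89 = 183$)
$-28163 - U{\left(K{\left(-6,-1 \right)},-152 \right)} = -28163 - 183 = -28346$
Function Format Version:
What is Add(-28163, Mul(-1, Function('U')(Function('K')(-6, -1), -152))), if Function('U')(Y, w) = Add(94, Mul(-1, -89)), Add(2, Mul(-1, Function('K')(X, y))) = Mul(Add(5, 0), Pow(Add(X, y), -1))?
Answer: -28346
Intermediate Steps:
Function('K')(X, y) = Add(2, Mul(-5, Pow(Add(X, y), -1))) (Function('K')(X, y) = Add(2, Mul(-1, Mul(Add(5, 0), Pow(Add(X, y), -1)))) = Add(2, Mul(-1, Mul(5, Pow(Add(X, y), -1)))) = Add(2, Mul(-5, Pow(Add(X, y), -1))))
Function('U')(Y, w) = 183 (Function('U')(Y, w) = Add(94, 89) = 183)
Add(-28163, Mul(-1, Function('U')(Function('K')(-6, -1), -152))) = Add(-28163, Mul(-1, 183)) = Add(-28163, -183) = -28346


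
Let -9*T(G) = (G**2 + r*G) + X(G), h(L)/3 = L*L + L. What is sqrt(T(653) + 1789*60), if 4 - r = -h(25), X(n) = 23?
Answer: I*sqrt(736334)/3 ≈ 286.03*I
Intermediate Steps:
h(L) = 3*L + 3*L**2 (h(L) = 3*(L*L + L) = 3*(L**2 + L) = 3*(L + L**2) = 3*L + 3*L**2)
r = 1954 (r = 4 - (-1)*3*25*(1 + 25) = 4 - (-1)*3*25*26 = 4 - (-1)*1950 = 4 - 1*(-1950) = 4 + 1950 = 1954)
T(G) = -23/9 - 1954*G/9 - G**2/9 (T(G) = -((G**2 + 1954*G) + 23)/9 = -(23 + G**2 + 1954*G)/9 = -23/9 - 1954*G/9 - G**2/9)
sqrt(T(653) + 1789*60) = sqrt((-23/9 - 1954/9*653 - 1/9*653**2) + 1789*60) = sqrt((-23/9 - 1275962/9 - 1/9*426409) + 107340) = sqrt((-23/9 - 1275962/9 - 426409/9) + 107340) = sqrt(-1702394/9 + 107340) = sqrt(-736334/9) = I*sqrt(736334)/3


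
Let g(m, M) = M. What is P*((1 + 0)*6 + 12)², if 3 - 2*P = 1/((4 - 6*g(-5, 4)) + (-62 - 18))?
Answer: 24381/50 ≈ 487.62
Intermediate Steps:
P = 301/200 (P = 3/2 - 1/(2*((4 - 6*4) + (-62 - 18))) = 3/2 - 1/(2*((4 - 24) - 80)) = 3/2 - 1/(2*(-20 - 80)) = 3/2 - ½/(-100) = 3/2 - ½*(-1/100) = 3/2 + 1/200 = 301/200 ≈ 1.5050)
P*((1 + 0)*6 + 12)² = 301*((1 + 0)*6 + 12)²/200 = 301*(1*6 + 12)²/200 = 301*(6 + 12)²/200 = (301/200)*18² = (301/200)*324 = 24381/50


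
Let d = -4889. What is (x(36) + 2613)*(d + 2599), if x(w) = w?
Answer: -6066210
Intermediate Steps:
(x(36) + 2613)*(d + 2599) = (36 + 2613)*(-4889 + 2599) = 2649*(-2290) = -6066210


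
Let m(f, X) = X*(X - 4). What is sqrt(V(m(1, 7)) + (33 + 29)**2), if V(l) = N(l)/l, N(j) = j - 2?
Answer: sqrt(1695603)/21 ≈ 62.007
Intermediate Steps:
N(j) = -2 + j
m(f, X) = X*(-4 + X)
V(l) = (-2 + l)/l
sqrt(V(m(1, 7)) + (33 + 29)**2) = sqrt((-2 + 7*(-4 + 7))/((7*(-4 + 7))) + (33 + 29)**2) = sqrt((-2 + 7*3)/((7*3)) + 62**2) = sqrt((-2 + 21)/21 + 3844) = sqrt((1/21)*19 + 3844) = sqrt(19/21 + 3844) = sqrt(80743/21) = sqrt(1695603)/21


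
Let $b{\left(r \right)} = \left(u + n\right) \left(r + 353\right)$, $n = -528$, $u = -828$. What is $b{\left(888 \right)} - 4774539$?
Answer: $-6457335$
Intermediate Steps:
$b{\left(r \right)} = -478668 - 1356 r$ ($b{\left(r \right)} = \left(-828 - 528\right) \left(r + 353\right) = - 1356 \left(353 + r\right) = -478668 - 1356 r$)
$b{\left(888 \right)} - 4774539 = \left(-478668 - 1204128\right) - 4774539 = -1682796 - 4774539 = -6457335$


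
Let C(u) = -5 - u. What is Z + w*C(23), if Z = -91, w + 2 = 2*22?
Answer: -1267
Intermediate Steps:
w = 42 (w = -2 + 2*22 = -2 + 44 = 42)
Z + w*C(23) = -91 + 42*(-5 - 1*23) = -91 + 42*(-5 - 23) = -91 + 42*(-28) = -91 - 1176 = -1267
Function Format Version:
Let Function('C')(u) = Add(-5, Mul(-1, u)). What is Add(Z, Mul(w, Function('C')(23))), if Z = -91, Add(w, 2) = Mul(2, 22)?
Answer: -1267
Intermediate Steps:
w = 42 (w = Add(-2, Mul(2, 22)) = Add(-2, 44) = 42)
Add(Z, Mul(w, Function('C')(23))) = Add(-91, Mul(42, Add(-5, Mul(-1, 23)))) = Add(-91, Mul(42, Add(-5, -23))) = Add(-91, Mul(42, -28)) = Add(-91, -1176) = -1267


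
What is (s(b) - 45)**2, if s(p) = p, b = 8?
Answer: 1369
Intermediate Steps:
(s(b) - 45)**2 = (8 - 45)**2 = (-37)**2 = 1369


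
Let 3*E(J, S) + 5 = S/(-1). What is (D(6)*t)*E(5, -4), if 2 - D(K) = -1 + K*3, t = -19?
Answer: -95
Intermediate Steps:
E(J, S) = -5/3 - S/3 (E(J, S) = -5/3 + (S/(-1))/3 = -5/3 + (S*(-1))/3 = -5/3 + (-S)/3 = -5/3 - S/3)
D(K) = 3 - 3*K (D(K) = 2 - (-1 + K*3) = 2 - (-1 + 3*K) = 2 + (1 - 3*K) = 3 - 3*K)
(D(6)*t)*E(5, -4) = ((3 - 3*6)*(-19))*(-5/3 - ⅓*(-4)) = ((3 - 18)*(-19))*(-5/3 + 4/3) = -15*(-19)*(-⅓) = 285*(-⅓) = -95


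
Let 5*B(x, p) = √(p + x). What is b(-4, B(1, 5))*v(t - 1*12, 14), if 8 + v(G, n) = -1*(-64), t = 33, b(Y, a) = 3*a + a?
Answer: 224*√6/5 ≈ 109.74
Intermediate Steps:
B(x, p) = √(p + x)/5
b(Y, a) = 4*a
v(G, n) = 56 (v(G, n) = -8 - 1*(-64) = -8 + 64 = 56)
b(-4, B(1, 5))*v(t - 1*12, 14) = (4*(√(5 + 1)/5))*56 = (4*(√6/5))*56 = (4*√6/5)*56 = 224*√6/5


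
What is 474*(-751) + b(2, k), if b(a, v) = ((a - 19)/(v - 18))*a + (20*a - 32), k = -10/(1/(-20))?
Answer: -32392923/91 ≈ -3.5597e+5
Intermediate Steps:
k = 200 (k = -10/(-1/20) = -10*(-20) = 200)
b(a, v) = -32 + 20*a + a*(-19 + a)/(-18 + v) (b(a, v) = ((-19 + a)/(-18 + v))*a + (-32 + 20*a) = a*(-19 + a)/(-18 + v) + (-32 + 20*a) = -32 + 20*a + a*(-19 + a)/(-18 + v))
474*(-751) + b(2, k) = 474*(-751) + (576 + 2**2 - 379*2 - 32*200 + 20*2*200)/(-18 + 200) = -355974 + (576 + 4 - 758 - 6400 + 8000)/182 = -355974 + (1/182)*1422 = -355974 + 711/91 = -32392923/91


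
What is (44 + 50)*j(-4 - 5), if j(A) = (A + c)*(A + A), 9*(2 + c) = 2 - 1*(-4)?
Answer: 17484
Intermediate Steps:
c = -4/3 (c = -2 + (2 - 1*(-4))/9 = -2 + (2 + 4)/9 = -2 + (⅑)*6 = -2 + ⅔ = -4/3 ≈ -1.3333)
j(A) = 2*A*(-4/3 + A) (j(A) = (A - 4/3)*(A + A) = (-4/3 + A)*(2*A) = 2*A*(-4/3 + A))
(44 + 50)*j(-4 - 5) = (44 + 50)*(2*(-4 - 5)*(-4 + 3*(-4 - 5))/3) = 94*((⅔)*(-9)*(-4 + 3*(-9))) = 94*((⅔)*(-9)*(-4 - 27)) = 94*((⅔)*(-9)*(-31)) = 94*186 = 17484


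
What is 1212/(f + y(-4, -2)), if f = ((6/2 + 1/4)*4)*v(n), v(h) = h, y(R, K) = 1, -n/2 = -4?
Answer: 404/35 ≈ 11.543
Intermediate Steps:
n = 8 (n = -2*(-4) = 8)
f = 104 (f = ((6/2 + 1/4)*4)*8 = ((6*(½) + 1*(¼))*4)*8 = ((3 + ¼)*4)*8 = ((13/4)*4)*8 = 13*8 = 104)
1212/(f + y(-4, -2)) = 1212/(104 + 1) = 1212/105 = 1212*(1/105) = 404/35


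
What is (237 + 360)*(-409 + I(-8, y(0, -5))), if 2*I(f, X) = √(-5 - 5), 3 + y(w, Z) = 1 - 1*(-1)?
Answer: -244173 + 597*I*√10/2 ≈ -2.4417e+5 + 943.94*I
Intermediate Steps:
y(w, Z) = -1 (y(w, Z) = -3 + (1 - 1*(-1)) = -3 + (1 + 1) = -3 + 2 = -1)
I(f, X) = I*√10/2 (I(f, X) = √(-5 - 5)/2 = √(-10)/2 = (I*√10)/2 = I*√10/2)
(237 + 360)*(-409 + I(-8, y(0, -5))) = (237 + 360)*(-409 + I*√10/2) = 597*(-409 + I*√10/2) = -244173 + 597*I*√10/2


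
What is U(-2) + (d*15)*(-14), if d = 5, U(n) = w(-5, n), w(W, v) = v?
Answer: -1052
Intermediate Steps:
U(n) = n
U(-2) + (d*15)*(-14) = -2 + (5*15)*(-14) = -2 + 75*(-14) = -2 - 1050 = -1052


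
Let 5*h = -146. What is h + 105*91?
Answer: 47629/5 ≈ 9525.8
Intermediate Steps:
h = -146/5 (h = (⅕)*(-146) = -146/5 ≈ -29.200)
h + 105*91 = -146/5 + 105*91 = -146/5 + 9555 = 47629/5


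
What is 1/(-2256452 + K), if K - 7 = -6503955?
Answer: -1/8760400 ≈ -1.1415e-7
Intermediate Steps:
K = -6503948 (K = 7 - 6503955 = -6503948)
1/(-2256452 + K) = 1/(-2256452 - 6503948) = 1/(-8760400) = -1/8760400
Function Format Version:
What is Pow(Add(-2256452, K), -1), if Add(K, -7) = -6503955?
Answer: Rational(-1, 8760400) ≈ -1.1415e-7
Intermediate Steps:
K = -6503948 (K = Add(7, -6503955) = -6503948)
Pow(Add(-2256452, K), -1) = Pow(Add(-2256452, -6503948), -1) = Pow(-8760400, -1) = Rational(-1, 8760400)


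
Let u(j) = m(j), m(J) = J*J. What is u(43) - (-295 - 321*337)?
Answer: 110321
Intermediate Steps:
m(J) = J²
u(j) = j²
u(43) - (-295 - 321*337) = 43² - (-295 - 321*337) = 1849 - (-295 - 108177) = 1849 - 1*(-108472) = 1849 + 108472 = 110321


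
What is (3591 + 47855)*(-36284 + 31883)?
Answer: -226413846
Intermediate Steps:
(3591 + 47855)*(-36284 + 31883) = 51446*(-4401) = -226413846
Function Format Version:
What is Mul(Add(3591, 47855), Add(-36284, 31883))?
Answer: -226413846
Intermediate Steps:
Mul(Add(3591, 47855), Add(-36284, 31883)) = Mul(51446, -4401) = -226413846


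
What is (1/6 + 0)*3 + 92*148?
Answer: 27233/2 ≈ 13617.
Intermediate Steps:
(1/6 + 0)*3 + 92*148 = (1/6 + 0)*3 + 13616 = (1/6)*3 + 13616 = 1/2 + 13616 = 27233/2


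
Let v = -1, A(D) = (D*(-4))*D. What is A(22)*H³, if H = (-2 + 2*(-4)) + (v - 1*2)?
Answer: 4253392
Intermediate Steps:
A(D) = -4*D² (A(D) = (-4*D)*D = -4*D²)
H = -13 (H = (-2 + 2*(-4)) + (-1 - 1*2) = (-2 - 8) + (-1 - 2) = -10 - 3 = -13)
A(22)*H³ = -4*22²*(-13)³ = -4*484*(-2197) = -1936*(-2197) = 4253392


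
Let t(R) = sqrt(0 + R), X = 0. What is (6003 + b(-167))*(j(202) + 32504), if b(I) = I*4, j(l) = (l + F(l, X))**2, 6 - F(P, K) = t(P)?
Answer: 405299950 - 2219360*sqrt(202) ≈ 3.7376e+8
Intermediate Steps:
t(R) = sqrt(R)
F(P, K) = 6 - sqrt(P)
j(l) = (6 + l - sqrt(l))**2 (j(l) = (l + (6 - sqrt(l)))**2 = (6 + l - sqrt(l))**2)
b(I) = 4*I
(6003 + b(-167))*(j(202) + 32504) = (6003 + 4*(-167))*((6 + 202 - sqrt(202))**2 + 32504) = (6003 - 668)*((208 - sqrt(202))**2 + 32504) = 5335*(32504 + (208 - sqrt(202))**2) = 173408840 + 5335*(208 - sqrt(202))**2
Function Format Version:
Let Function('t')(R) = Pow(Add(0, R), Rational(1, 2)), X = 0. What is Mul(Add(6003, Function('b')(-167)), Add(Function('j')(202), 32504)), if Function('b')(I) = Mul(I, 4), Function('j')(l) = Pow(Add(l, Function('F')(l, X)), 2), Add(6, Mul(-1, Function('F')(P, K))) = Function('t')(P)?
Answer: Add(405299950, Mul(-2219360, Pow(202, Rational(1, 2)))) ≈ 3.7376e+8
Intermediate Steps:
Function('t')(R) = Pow(R, Rational(1, 2))
Function('F')(P, K) = Add(6, Mul(-1, Pow(P, Rational(1, 2))))
Function('j')(l) = Pow(Add(6, l, Mul(-1, Pow(l, Rational(1, 2)))), 2) (Function('j')(l) = Pow(Add(l, Add(6, Mul(-1, Pow(l, Rational(1, 2))))), 2) = Pow(Add(6, l, Mul(-1, Pow(l, Rational(1, 2)))), 2))
Function('b')(I) = Mul(4, I)
Mul(Add(6003, Function('b')(-167)), Add(Function('j')(202), 32504)) = Mul(Add(6003, Mul(4, -167)), Add(Pow(Add(6, 202, Mul(-1, Pow(202, Rational(1, 2)))), 2), 32504)) = Mul(Add(6003, -668), Add(Pow(Add(208, Mul(-1, Pow(202, Rational(1, 2)))), 2), 32504)) = Mul(5335, Add(32504, Pow(Add(208, Mul(-1, Pow(202, Rational(1, 2)))), 2))) = Add(173408840, Mul(5335, Pow(Add(208, Mul(-1, Pow(202, Rational(1, 2)))), 2)))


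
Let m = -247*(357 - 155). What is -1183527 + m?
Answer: -1233421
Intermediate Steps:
m = -49894 (m = -247*202 = -49894)
-1183527 + m = -1183527 - 49894 = -1233421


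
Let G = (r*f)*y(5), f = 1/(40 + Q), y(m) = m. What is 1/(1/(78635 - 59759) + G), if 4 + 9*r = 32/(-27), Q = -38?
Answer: -1528956/2202119 ≈ -0.69431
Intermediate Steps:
f = ½ (f = 1/(40 - 38) = 1/2 = ½ ≈ 0.50000)
r = -140/243 (r = -4/9 + (32/(-27))/9 = -4/9 + (32*(-1/27))/9 = -4/9 + (⅑)*(-32/27) = -4/9 - 32/243 = -140/243 ≈ -0.57613)
G = -350/243 (G = -140/243*½*5 = -70/243*5 = -350/243 ≈ -1.4403)
1/(1/(78635 - 59759) + G) = 1/(1/(78635 - 59759) - 350/243) = 1/(1/18876 - 350/243) = 1/(-2202119/1528956) = -1528956/2202119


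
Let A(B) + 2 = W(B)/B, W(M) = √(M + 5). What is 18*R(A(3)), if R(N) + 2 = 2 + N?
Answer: -36 + 12*√2 ≈ -19.029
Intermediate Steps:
W(M) = √(5 + M)
A(B) = -2 + √(5 + B)/B
R(N) = N (R(N) = -2 + (2 + N) = N)
18*R(A(3)) = 18*(-2 + √(5 + 3)/3) = 18*(-2 + √8/3) = 18*(-2 + (2*√2)/3) = 18*(-2 + 2*√2/3) = -36 + 12*√2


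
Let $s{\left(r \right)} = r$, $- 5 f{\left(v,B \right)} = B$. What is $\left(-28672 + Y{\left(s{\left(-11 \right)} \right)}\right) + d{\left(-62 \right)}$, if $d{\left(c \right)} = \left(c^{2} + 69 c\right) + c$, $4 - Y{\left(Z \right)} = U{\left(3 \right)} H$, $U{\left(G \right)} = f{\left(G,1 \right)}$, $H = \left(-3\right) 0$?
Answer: $-29164$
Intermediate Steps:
$f{\left(v,B \right)} = - \frac{B}{5}$
$H = 0$
$U{\left(G \right)} = - \frac{1}{5}$ ($U{\left(G \right)} = \left(- \frac{1}{5}\right) 1 = - \frac{1}{5}$)
$Y{\left(Z \right)} = 4$ ($Y{\left(Z \right)} = 4 - \left(- \frac{1}{5}\right) 0 = 4 - 0 = 4 + 0 = 4$)
$d{\left(c \right)} = c^{2} + 70 c$
$\left(-28672 + Y{\left(s{\left(-11 \right)} \right)}\right) + d{\left(-62 \right)} = \left(-28672 + 4\right) - 62 \left(70 - 62\right) = -28668 - 496 = -29164$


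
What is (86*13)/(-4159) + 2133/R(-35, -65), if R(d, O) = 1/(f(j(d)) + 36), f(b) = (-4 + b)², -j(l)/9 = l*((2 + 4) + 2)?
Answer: 56156950883806/4159 ≈ 1.3503e+10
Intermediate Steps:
j(l) = -72*l (j(l) = -9*l*((2 + 4) + 2) = -9*l*(6 + 2) = -9*l*8 = -72*l)
R(d, O) = 1/(36 + (-4 - 72*d)²) (R(d, O) = 1/((-4 - 72*d)² + 36) = 1/(36 + (-4 - 72*d)²))
(86*13)/(-4159) + 2133/R(-35, -65) = (86*13)/(-4159) + 2133/((1/(4*(9 + 4*(1 + 18*(-35))²)))) = 1118*(-1/4159) + 2133/((1/(4*(9 + 4*(1 - 630)²)))) = -1118/4159 + 2133/((1/(4*(9 + 4*(-629)²)))) = -1118/4159 + 2133/((1/(4*(9 + 4*395641)))) = -1118/4159 + 2133/((1/(4*(9 + 1582564)))) = -1118/4159 + 2133/(((¼)/1582573)) = -1118/4159 + 2133/(((¼)*(1/1582573))) = -1118/4159 + 2133/(1/6330292) = -1118/4159 + 2133*6330292 = -1118/4159 + 13502512836 = 56156950883806/4159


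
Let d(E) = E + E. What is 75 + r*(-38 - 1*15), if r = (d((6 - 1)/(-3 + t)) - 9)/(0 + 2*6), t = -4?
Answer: 10169/84 ≈ 121.06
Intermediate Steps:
d(E) = 2*E
r = -73/84 (r = (2*((6 - 1)/(-3 - 4)) - 9)/(0 + 2*6) = (2*(5/(-7)) - 9)/(0 + 12) = (2*(5*(-⅐)) - 9)/12 = (2*(-5/7) - 9)*(1/12) = (-10/7 - 9)*(1/12) = -73/7*1/12 = -73/84 ≈ -0.86905)
75 + r*(-38 - 1*15) = 75 - 73*(-38 - 1*15)/84 = 75 - 73*(-38 - 15)/84 = 75 - 73/84*(-53) = 75 + 3869/84 = 10169/84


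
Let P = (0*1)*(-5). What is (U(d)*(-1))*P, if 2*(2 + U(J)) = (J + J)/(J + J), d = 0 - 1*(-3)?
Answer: 0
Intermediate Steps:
d = 3 (d = 0 + 3 = 3)
P = 0 (P = 0*(-5) = 0)
U(J) = -3/2 (U(J) = -2 + ((J + J)/(J + J))/2 = -2 + ((2*J)/((2*J)))/2 = -2 + ((2*J)*(1/(2*J)))/2 = -2 + (1/2)*1 = -2 + 1/2 = -3/2)
(U(d)*(-1))*P = -3/2*(-1)*0 = (3/2)*0 = 0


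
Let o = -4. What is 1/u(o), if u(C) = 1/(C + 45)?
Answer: 41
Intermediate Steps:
u(C) = 1/(45 + C)
1/u(o) = 1/(1/(45 - 4)) = 1/(1/41) = 41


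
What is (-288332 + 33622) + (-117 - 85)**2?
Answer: -213906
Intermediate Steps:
(-288332 + 33622) + (-117 - 85)**2 = -254710 + (-202)**2 = -254710 + 40804 = -213906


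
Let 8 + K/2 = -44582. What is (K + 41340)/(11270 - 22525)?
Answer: 9568/2251 ≈ 4.2506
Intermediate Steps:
K = -89180 (K = -16 + 2*(-44582) = -16 - 89164 = -89180)
(K + 41340)/(11270 - 22525) = (-89180 + 41340)/(11270 - 22525) = -47840/(-11255) = -47840*(-1/11255) = 9568/2251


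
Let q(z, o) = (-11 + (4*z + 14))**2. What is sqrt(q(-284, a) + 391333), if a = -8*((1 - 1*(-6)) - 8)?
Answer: sqrt(1675022) ≈ 1294.2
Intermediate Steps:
a = 8 (a = -8*((1 + 6) - 8) = -8*(7 - 8) = -8*(-1) = 8)
q(z, o) = (3 + 4*z)**2 (q(z, o) = (-11 + (14 + 4*z))**2 = (3 + 4*z)**2)
sqrt(q(-284, a) + 391333) = sqrt((3 + 4*(-284))**2 + 391333) = sqrt((3 - 1136)**2 + 391333) = sqrt((-1133)**2 + 391333) = sqrt(1283689 + 391333) = sqrt(1675022)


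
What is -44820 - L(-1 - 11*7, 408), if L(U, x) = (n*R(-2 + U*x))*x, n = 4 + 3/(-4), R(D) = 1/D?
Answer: -713219997/15913 ≈ -44820.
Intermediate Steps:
n = 13/4 (n = 4 + 3*(-¼) = 4 - ¾ = 13/4 ≈ 3.2500)
L(U, x) = 13*x/(4*(-2 + U*x)) (L(U, x) = (13/(4*(-2 + U*x)))*x = 13*x/(4*(-2 + U*x)))
-44820 - L(-1 - 11*7, 408) = -44820 - 13*408/(4*(-2 + (-1 - 11*7)*408)) = -44820 - 13*408/(4*(-2 + (-1 - 77)*408)) = -44820 - 13*408/(4*(-2 - 78*408)) = -44820 - 13*408/(4*(-2 - 31824)) = -44820 - 13*408/(4*(-31826)) = -44820 - 13*408*(-1)/(4*31826) = -44820 - 1*(-663/15913) = -44820 + 663/15913 = -713219997/15913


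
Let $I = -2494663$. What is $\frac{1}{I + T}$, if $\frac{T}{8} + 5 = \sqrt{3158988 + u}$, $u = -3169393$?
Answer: $- \frac{2494703}{6223543724129} - \frac{8 i \sqrt{10405}}{6223543724129} \approx -4.0085 \cdot 10^{-7} - 1.3112 \cdot 10^{-10} i$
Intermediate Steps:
$T = -40 + 8 i \sqrt{10405}$ ($T = -40 + 8 \sqrt{3158988 - 3169393} = -40 + 8 \sqrt{-10405} = -40 + 8 i \sqrt{10405} \approx -40.0 + 816.04 i$)
$\frac{1}{I + T} = \frac{1}{-2494663 - \left(40 - 8 i \sqrt{10405}\right)} = \frac{1}{-2494703 + 8 i \sqrt{10405}}$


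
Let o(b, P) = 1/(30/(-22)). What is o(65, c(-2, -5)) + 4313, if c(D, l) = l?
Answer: 64684/15 ≈ 4312.3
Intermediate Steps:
o(b, P) = -11/15 (o(b, P) = 1/(30*(-1/22)) = 1/(-15/11) = -11/15)
o(65, c(-2, -5)) + 4313 = -11/15 + 4313 = 64684/15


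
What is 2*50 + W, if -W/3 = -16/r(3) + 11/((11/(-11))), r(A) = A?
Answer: 149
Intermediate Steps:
W = 49 (W = -3*(-16/3 + 11/((11/(-11)))) = -3*(-16*1/3 + 11/((11*(-1/11)))) = -3*(-16/3 + 11/(-1)) = -3*(-16/3 + 11*(-1)) = -3*(-16/3 - 11) = -3*(-49/3) = 49)
2*50 + W = 2*50 + 49 = 100 + 49 = 149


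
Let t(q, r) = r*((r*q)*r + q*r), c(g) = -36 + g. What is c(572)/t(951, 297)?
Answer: 268/12499127091 ≈ 2.1442e-8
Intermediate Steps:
t(q, r) = r*(q*r + q*r²) (t(q, r) = r*((q*r)*r + q*r) = r*(q*r² + q*r) = r*(q*r + q*r²))
c(572)/t(951, 297) = (-36 + 572)/((951*297²*(1 + 297))) = 536/((951*88209*298)) = 536/24998254182 = 536*(1/24998254182) = 268/12499127091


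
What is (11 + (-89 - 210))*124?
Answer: -35712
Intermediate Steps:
(11 + (-89 - 210))*124 = (11 - 299)*124 = -288*124 = -35712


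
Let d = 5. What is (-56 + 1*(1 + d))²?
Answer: 2500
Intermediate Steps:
(-56 + 1*(1 + d))² = (-56 + 1*(1 + 5))² = (-56 + 1*6)² = (-56 + 6)² = (-50)² = 2500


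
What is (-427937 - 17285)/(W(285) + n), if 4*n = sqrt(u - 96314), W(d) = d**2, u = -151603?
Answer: -4485352800/818296573 + 41416*I*sqrt(247917)/2454889719 ≈ -5.4813 + 0.0084002*I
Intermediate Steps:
n = I*sqrt(247917)/4 (n = sqrt(-151603 - 96314)/4 = sqrt(-247917)/4 = (I*sqrt(247917))/4 = I*sqrt(247917)/4 ≈ 124.48*I)
(-427937 - 17285)/(W(285) + n) = (-427937 - 17285)/(285**2 + I*sqrt(247917)/4) = -445222/(81225 + I*sqrt(247917)/4)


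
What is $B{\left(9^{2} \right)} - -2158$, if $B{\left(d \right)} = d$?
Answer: $2239$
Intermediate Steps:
$B{\left(9^{2} \right)} - -2158 = 9^{2} - -2158 = 81 + 2158 = 2239$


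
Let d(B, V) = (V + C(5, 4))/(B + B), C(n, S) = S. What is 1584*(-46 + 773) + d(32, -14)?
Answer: 36850171/32 ≈ 1.1516e+6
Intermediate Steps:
d(B, V) = (4 + V)/(2*B) (d(B, V) = (V + 4)/(B + B) = (4 + V)/((2*B)) = (4 + V)*(1/(2*B)) = (4 + V)/(2*B))
1584*(-46 + 773) + d(32, -14) = 1584*(-46 + 773) + (½)*(4 - 14)/32 = 1584*727 + (½)*(1/32)*(-10) = 1151568 - 5/32 = 36850171/32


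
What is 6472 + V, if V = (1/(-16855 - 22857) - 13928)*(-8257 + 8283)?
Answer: -7061905549/19856 ≈ -3.5566e+5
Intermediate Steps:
V = -7190413581/19856 (V = (1/(-39712) - 13928)*26 = (-1/39712 - 13928)*26 = -553108737/39712*26 = -7190413581/19856 ≈ -3.6213e+5)
6472 + V = 6472 - 7190413581/19856 = -7061905549/19856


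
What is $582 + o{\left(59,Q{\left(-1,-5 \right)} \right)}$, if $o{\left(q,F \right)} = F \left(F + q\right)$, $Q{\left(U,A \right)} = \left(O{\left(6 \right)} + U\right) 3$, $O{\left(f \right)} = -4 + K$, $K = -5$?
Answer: $-288$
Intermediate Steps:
$O{\left(f \right)} = -9$ ($O{\left(f \right)} = -4 - 5 = -9$)
$Q{\left(U,A \right)} = -27 + 3 U$ ($Q{\left(U,A \right)} = \left(-9 + U\right) 3 = -27 + 3 U$)
$582 + o{\left(59,Q{\left(-1,-5 \right)} \right)} = 582 + \left(-27 + 3 \left(-1\right)\right) \left(\left(-27 + 3 \left(-1\right)\right) + 59\right) = 582 + \left(-27 - 3\right) \left(\left(-27 - 3\right) + 59\right) = 582 - 30 \left(-30 + 59\right) = 582 - 870 = -288$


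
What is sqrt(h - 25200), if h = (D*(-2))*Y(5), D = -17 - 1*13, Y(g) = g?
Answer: 10*I*sqrt(249) ≈ 157.8*I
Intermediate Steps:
D = -30 (D = -17 - 13 = -30)
h = 300 (h = -30*(-2)*5 = 60*5 = 300)
sqrt(h - 25200) = sqrt(300 - 25200) = sqrt(-24900) = 10*I*sqrt(249)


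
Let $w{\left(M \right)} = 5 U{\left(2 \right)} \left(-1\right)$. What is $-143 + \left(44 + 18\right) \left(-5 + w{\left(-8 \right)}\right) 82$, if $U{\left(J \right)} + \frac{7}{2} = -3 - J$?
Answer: $190507$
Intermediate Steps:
$U{\left(J \right)} = - \frac{13}{2} - J$ ($U{\left(J \right)} = - \frac{7}{2} - \left(3 + J\right) = - \frac{13}{2} - J$)
$w{\left(M \right)} = \frac{85}{2}$ ($w{\left(M \right)} = 5 \left(- \frac{13}{2} - 2\right) \left(-1\right) = 5 \left(- \frac{17}{2}\right) \left(-1\right) = \left(- \frac{85}{2}\right) \left(-1\right) = \frac{85}{2}$)
$-143 + \left(44 + 18\right) \left(-5 + w{\left(-8 \right)}\right) 82 = -143 + \left(44 + 18\right) \left(-5 + \frac{85}{2}\right) 82 = -143 + 62 \cdot \frac{75}{2} \cdot 82 = -143 + 2325 \cdot 82 = -143 + 190650 = 190507$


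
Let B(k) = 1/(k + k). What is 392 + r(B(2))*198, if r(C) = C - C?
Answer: 392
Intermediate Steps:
B(k) = 1/(2*k)
r(C) = 0
392 + r(B(2))*198 = 392 + 0*198 = 392 + 0 = 392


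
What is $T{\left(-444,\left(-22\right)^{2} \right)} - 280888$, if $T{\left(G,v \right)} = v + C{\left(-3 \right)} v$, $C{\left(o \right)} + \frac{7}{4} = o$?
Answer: $-282703$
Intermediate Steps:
$C{\left(o \right)} = - \frac{7}{4} + o$
$T{\left(G,v \right)} = - \frac{15 v}{4}$ ($T{\left(G,v \right)} = v + \left(- \frac{7}{4} - 3\right) v = v - \frac{19 v}{4} = - \frac{15 v}{4}$)
$T{\left(-444,\left(-22\right)^{2} \right)} - 280888 = - \frac{15 \left(-22\right)^{2}}{4} - 280888 = \left(- \frac{15}{4}\right) 484 - 280888 = -1815 - 280888 = -282703$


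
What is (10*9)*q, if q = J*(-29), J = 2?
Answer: -5220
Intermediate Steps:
q = -58 (q = 2*(-29) = -58)
(10*9)*q = (10*9)*(-58) = 90*(-58) = -5220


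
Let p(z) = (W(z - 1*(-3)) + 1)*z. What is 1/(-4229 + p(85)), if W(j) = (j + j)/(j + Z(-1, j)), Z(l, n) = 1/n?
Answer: -1549/6155760 ≈ -0.00025163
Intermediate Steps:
W(j) = 2*j/(j + 1/j) (W(j) = (j + j)/(j + 1/j) = (2*j)/(j + 1/j) = 2*j/(j + 1/j))
p(z) = z*(1 + 2*(3 + z)²/(1 + (3 + z)²)) (p(z) = (2*(z - 1*(-3))²/(1 + (z - 1*(-3))²) + 1)*z = (2*(z + 3)²/(1 + (z + 3)²) + 1)*z = (2*(3 + z)²/(1 + (3 + z)²) + 1)*z = (1 + 2*(3 + z)²/(1 + (3 + z)²))*z = z*(1 + 2*(3 + z)²/(1 + (3 + z)²)))
1/(-4229 + p(85)) = 1/(-4229 + 85*(1 + 3*(3 + 85)²)/(1 + (3 + 85)²)) = 1/(-4229 + 85*(1 + 3*88²)/(1 + 88²)) = 1/(-4229 + 85*(1 + 3*7744)/(1 + 7744)) = 1/(-4229 + 85*(1 + 23232)/7745) = 1/(-4229 + 85*(1/7745)*23233) = 1/(-4229 + 394961/1549) = 1/(-6155760/1549) = -1549/6155760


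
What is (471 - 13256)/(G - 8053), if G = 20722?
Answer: -12785/12669 ≈ -1.0092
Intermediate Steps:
(471 - 13256)/(G - 8053) = (471 - 13256)/(20722 - 8053) = -12785/12669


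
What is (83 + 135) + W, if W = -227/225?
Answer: 48823/225 ≈ 216.99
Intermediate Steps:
W = -227/225 (W = -227*1/225 = -227/225 ≈ -1.0089)
(83 + 135) + W = (83 + 135) - 227/225 = 218 - 227/225 = 48823/225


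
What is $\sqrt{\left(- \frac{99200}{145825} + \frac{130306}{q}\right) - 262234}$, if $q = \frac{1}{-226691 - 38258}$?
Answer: $\frac{2 i \sqrt{293666196522945409}}{5833} \approx 1.8581 \cdot 10^{5} i$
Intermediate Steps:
$q = - \frac{1}{264949}$ ($q = \frac{1}{-264949} = - \frac{1}{264949} \approx -3.7743 \cdot 10^{-6}$)
$\sqrt{\left(- \frac{99200}{145825} + \frac{130306}{q}\right) - 262234} = \sqrt{\left(- \frac{99200}{145825} + \frac{130306}{- \frac{1}{264949}}\right) - 262234} = \sqrt{\left(\left(-99200\right) \frac{1}{145825} + 130306 \left(-264949\right)\right) - 262234} = \sqrt{\left(- \frac{3968}{5833} - 34524444394\right) - 262234} = \sqrt{- \frac{201381084154170}{5833} - 262234} = \sqrt{- \frac{201382613765092}{5833}} = \frac{2 i \sqrt{293666196522945409}}{5833}$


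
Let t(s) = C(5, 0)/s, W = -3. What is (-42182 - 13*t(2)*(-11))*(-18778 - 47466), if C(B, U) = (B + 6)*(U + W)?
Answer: 2950607126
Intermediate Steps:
C(B, U) = (-3 + U)*(6 + B) (C(B, U) = (B + 6)*(U - 3) = (6 + B)*(-3 + U) = (-3 + U)*(6 + B))
t(s) = -33/s (t(s) = (-18 - 3*5 + 6*0 + 5*0)/s = (-18 - 15 + 0 + 0)/s = -33/s)
(-42182 - 13*t(2)*(-11))*(-18778 - 47466) = (-42182 - (-429)/2*(-11))*(-18778 - 47466) = (-42182 - (-429)/2*(-11))*(-66244) = (-42182 - 13*(-33/2)*(-11))*(-66244) = (-42182 + (429/2)*(-11))*(-66244) = (-42182 - 4719/2)*(-66244) = -89083/2*(-66244) = 2950607126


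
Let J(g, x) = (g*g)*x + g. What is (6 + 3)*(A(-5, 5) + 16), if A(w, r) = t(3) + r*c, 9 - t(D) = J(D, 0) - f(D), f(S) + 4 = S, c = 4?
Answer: 369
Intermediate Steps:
f(S) = -4 + S
J(g, x) = g + x*g² (J(g, x) = g²*x + g = x*g² + g = g + x*g²)
t(D) = 5 (t(D) = 9 - (D*(1 + D*0) - (-4 + D)) = 9 - (D*(1 + 0) + (4 - D)) = 9 - (D*1 + (4 - D)) = 9 - (D + (4 - D)) = 9 - 1*4 = 9 - 4 = 5)
A(w, r) = 5 + 4*r (A(w, r) = 5 + r*4 = 5 + 4*r)
(6 + 3)*(A(-5, 5) + 16) = (6 + 3)*((5 + 4*5) + 16) = 9*((5 + 20) + 16) = 9*(25 + 16) = 9*41 = 369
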